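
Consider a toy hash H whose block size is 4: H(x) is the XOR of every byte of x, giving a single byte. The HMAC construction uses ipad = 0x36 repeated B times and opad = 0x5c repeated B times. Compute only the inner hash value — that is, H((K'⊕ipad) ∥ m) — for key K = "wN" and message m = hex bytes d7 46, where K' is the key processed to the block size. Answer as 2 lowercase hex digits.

Key "wN" = 77 4e is 2 bytes ≤ B = 4; zero-pad to 4 bytes: K' = 77 4e 00 00.
K' ⊕ ipad = 41 78 36 36.
Inner input = 41 78 36 36 ∥ d7 46.
Inner hash: XOR 41⊕78⊕36⊕36⊕d7⊕46 = a8.

a8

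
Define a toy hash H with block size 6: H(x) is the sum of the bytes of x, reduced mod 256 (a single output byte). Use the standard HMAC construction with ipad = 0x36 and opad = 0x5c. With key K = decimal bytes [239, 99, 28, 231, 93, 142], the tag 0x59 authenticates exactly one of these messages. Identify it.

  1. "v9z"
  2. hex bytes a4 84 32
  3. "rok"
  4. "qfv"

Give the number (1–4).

Key decimal bytes [239, 99, 28, 231, 93, 142] = ef 63 1c e7 5d 8e is exactly B = 6 bytes: K' = ef 63 1c e7 5d 8e.
K' ⊕ ipad = d9 55 2a d1 6b b8; K' ⊕ opad = b3 3f 40 bb 01 d2.
m1: inner = H(d9 55 2a d1 6b b8 76 39 7a) = 75; tag = H(b3 3f 40 bb 01 d2 75) = 35
m2: inner = H(d9 55 2a d1 6b b8 a4 84 32) = a6; tag = H(b3 3f 40 bb 01 d2 a6) = 66
m3: inner = H(d9 55 2a d1 6b b8 72 6f 6b) = 98; tag = H(b3 3f 40 bb 01 d2 98) = 58
m4: inner = H(d9 55 2a d1 6b b8 71 66 76) = 99; tag = H(b3 3f 40 bb 01 d2 99) = 59 ← matches

4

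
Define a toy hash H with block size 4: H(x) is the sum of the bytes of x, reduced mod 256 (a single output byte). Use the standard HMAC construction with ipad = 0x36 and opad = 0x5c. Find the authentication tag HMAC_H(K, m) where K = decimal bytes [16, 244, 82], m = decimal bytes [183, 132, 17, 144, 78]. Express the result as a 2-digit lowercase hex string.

0a

Key decimal bytes [16, 244, 82] = 10 f4 52 is 3 bytes ≤ B = 4; zero-pad to 4 bytes: K' = 10 f4 52 00.
K' ⊕ ipad = 26 c2 64 36.  K' ⊕ opad = 4c a8 0e 5c.
Inner input = (K'⊕ipad) ∥ m = 26 c2 64 36 ∥ b7 84 11 90 4e.
Inner hash: sum = 38+194+100+54+183+132+17+144+78 = 940; mod 256 = 172 → ac.
Outer input = (K'⊕opad) ∥ inner = 4c a8 0e 5c ∥ ac.
Outer hash (tag): sum = 76+168+14+92+172 = 522; mod 256 = 10 → 0a.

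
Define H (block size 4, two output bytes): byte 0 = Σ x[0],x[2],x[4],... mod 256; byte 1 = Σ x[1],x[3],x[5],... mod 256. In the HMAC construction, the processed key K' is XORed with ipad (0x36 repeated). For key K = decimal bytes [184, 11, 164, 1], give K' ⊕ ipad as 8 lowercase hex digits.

8e3d9237

Key decimal bytes [184, 11, 164, 1] = b8 0b a4 01 is exactly B = 4 bytes: K' = b8 0b a4 01.
XOR each byte with 0x36: b8⊕36=8e, 0b⊕36=3d, a4⊕36=92, 01⊕36=37.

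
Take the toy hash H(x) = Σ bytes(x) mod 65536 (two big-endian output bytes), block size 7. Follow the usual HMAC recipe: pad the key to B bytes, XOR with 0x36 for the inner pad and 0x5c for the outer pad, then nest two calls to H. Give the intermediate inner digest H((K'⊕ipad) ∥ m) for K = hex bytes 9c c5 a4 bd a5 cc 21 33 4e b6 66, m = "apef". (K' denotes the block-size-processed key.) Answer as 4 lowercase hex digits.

Key hex bytes 9c c5 a4 bd a5 cc 21 33 4e b6 66 is 11 bytes > B = 7, so hash it first: H(key) = 05 f1, then zero-pad to 7 bytes: K' = 05 f1 00 00 00 00 00.
K' ⊕ ipad = 33 c7 36 36 36 36 36.
Inner input = 33 c7 36 36 36 36 36 ∥ 61 70 65 66.
Inner hash: sum = 51+199+54+54+54+54+54+97+112+101+102 = 932 → 03 a4.

03a4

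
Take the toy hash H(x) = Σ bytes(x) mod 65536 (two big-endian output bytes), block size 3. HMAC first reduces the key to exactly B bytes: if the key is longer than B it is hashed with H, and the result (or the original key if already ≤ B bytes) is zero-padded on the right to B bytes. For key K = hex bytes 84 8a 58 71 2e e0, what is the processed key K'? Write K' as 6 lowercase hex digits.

02e500

|K| = 6 > B = 3, so first hash the key.
H(K): sum = 132+138+88+113+46+224 = 741 → 02 e5.
Zero-pad H(K) = 02 e5 to 3 bytes: K' = 02 e5 00.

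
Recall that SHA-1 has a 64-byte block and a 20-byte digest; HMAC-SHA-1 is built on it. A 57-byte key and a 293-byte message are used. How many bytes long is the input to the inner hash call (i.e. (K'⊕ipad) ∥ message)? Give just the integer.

Key is 57 ≤ 64 bytes, zero-padded: |K'| = 64.
Inner input = (K'⊕ipad) ∥ m → 64 + 293 = 357 bytes.

357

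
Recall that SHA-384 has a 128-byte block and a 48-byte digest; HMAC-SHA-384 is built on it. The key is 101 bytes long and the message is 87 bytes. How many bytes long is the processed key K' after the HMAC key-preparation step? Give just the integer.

128

Key is 101 ≤ 128 bytes, zero-padded: |K'| = 128.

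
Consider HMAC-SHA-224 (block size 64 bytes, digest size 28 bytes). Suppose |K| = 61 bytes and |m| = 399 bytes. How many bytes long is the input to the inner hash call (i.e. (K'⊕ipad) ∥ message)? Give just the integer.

Key is 61 ≤ 64 bytes, zero-padded: |K'| = 64.
Inner input = (K'⊕ipad) ∥ m → 64 + 399 = 463 bytes.

463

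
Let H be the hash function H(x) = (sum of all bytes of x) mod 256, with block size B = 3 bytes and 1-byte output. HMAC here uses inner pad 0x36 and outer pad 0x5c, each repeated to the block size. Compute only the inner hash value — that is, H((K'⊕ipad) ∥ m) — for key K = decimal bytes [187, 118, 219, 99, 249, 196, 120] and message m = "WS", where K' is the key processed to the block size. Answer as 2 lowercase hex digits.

Key decimal bytes [187, 118, 219, 99, 249, 196, 120] = bb 76 db 63 f9 c4 78 is 7 bytes > B = 3, so hash it first: H(key) = a4, then zero-pad to 3 bytes: K' = a4 00 00.
K' ⊕ ipad = 92 36 36.
Inner input = 92 36 36 ∥ 57 53.
Inner hash: sum = 146+54+54+87+83 = 424; mod 256 = 168 → a8.

a8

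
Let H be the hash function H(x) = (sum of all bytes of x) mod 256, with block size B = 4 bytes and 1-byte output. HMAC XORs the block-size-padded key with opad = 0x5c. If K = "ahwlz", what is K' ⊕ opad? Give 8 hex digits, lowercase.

Key "ahwlz" = 61 68 77 6c 7a is 5 bytes > B = 4, so hash it first: H(key) = 26, then zero-pad to 4 bytes: K' = 26 00 00 00.
XOR each byte with 0x5c: 26⊕5c=7a, 00⊕5c=5c, 00⊕5c=5c, 00⊕5c=5c.

7a5c5c5c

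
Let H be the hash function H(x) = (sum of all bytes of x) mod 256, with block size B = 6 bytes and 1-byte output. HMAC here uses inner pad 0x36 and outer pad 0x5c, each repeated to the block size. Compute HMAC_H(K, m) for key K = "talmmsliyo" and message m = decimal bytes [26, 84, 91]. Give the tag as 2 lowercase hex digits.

Key "talmmsliyo" = 74 61 6c 6d 6d 73 6c 69 79 6f is 10 bytes > B = 6, so hash it first: H(key) = 4b, then zero-pad to 6 bytes: K' = 4b 00 00 00 00 00.
K' ⊕ ipad = 7d 36 36 36 36 36.  K' ⊕ opad = 17 5c 5c 5c 5c 5c.
Inner input = (K'⊕ipad) ∥ m = 7d 36 36 36 36 36 ∥ 1a 54 5b.
Inner hash: sum = 125+54+54+54+54+54+26+84+91 = 596; mod 256 = 84 → 54.
Outer input = (K'⊕opad) ∥ inner = 17 5c 5c 5c 5c 5c ∥ 54.
Outer hash (tag): sum = 23+92+92+92+92+92+84 = 567; mod 256 = 55 → 37.

37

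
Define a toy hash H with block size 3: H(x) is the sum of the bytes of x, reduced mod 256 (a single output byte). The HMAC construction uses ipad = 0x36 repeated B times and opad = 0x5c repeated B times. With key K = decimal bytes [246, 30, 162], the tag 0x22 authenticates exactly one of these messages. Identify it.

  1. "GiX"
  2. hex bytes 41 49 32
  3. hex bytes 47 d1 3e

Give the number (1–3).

2

Key decimal bytes [246, 30, 162] = f6 1e a2 is exactly B = 3 bytes: K' = f6 1e a2.
K' ⊕ ipad = c0 28 94; K' ⊕ opad = aa 42 fe.
m1: inner = H(c0 28 94 47 69 58) = 84; tag = H(aa 42 fe 84) = 6e
m2: inner = H(c0 28 94 41 49 32) = 38; tag = H(aa 42 fe 38) = 22 ← matches
m3: inner = H(c0 28 94 47 d1 3e) = d2; tag = H(aa 42 fe d2) = bc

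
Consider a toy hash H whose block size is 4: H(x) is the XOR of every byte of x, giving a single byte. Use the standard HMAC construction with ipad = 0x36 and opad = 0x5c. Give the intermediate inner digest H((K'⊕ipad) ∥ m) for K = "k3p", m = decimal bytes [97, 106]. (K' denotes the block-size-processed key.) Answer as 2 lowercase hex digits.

Key "k3p" = 6b 33 70 is 3 bytes ≤ B = 4; zero-pad to 4 bytes: K' = 6b 33 70 00.
K' ⊕ ipad = 5d 05 46 36.
Inner input = 5d 05 46 36 ∥ 61 6a.
Inner hash: XOR 5d⊕05⊕46⊕36⊕61⊕6a = 23.

23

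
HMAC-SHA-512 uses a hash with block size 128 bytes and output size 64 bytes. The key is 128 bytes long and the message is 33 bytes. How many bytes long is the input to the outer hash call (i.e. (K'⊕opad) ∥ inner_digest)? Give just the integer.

192

Key is 128 ≤ 128 bytes, zero-padded: |K'| = 128.
Outer input = (K'⊕opad) ∥ H(inner) → 128 + 64 = 192 bytes.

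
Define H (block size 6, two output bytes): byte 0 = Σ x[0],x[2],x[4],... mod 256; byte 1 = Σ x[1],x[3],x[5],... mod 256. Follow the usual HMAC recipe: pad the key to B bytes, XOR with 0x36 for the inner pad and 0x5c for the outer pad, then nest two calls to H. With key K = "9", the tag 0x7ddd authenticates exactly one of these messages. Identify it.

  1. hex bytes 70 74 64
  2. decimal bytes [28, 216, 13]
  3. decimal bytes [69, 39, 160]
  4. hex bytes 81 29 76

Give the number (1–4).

3

Key "9" = 39 is 1 byte ≤ B = 6; zero-pad to 6 bytes: K' = 39 00 00 00 00 00.
K' ⊕ ipad = 0f 36 36 36 36 36; K' ⊕ opad = 65 5c 5c 5c 5c 5c.
m1: inner = H(0f 36 36 36 36 36 70 74 64) = 4f 16; tag = H(65 5c 5c 5c 5c 5c 4f 16) = 6c2a
m2: inner = H(0f 36 36 36 36 36 1c d8 0d) = a4 7a; tag = H(65 5c 5c 5c 5c 5c a4 7a) = c18e
m3: inner = H(0f 36 36 36 36 36 45 27 a0) = 60 c9; tag = H(65 5c 5c 5c 5c 5c 60 c9) = 7ddd ← matches
m4: inner = H(0f 36 36 36 36 36 81 29 76) = 72 cb; tag = H(65 5c 5c 5c 5c 5c 72 cb) = 8fdf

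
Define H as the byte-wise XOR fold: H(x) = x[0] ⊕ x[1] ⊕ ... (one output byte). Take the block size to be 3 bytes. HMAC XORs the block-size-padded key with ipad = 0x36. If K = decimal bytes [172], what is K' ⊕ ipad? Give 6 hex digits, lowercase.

9a3636

Key decimal bytes [172] = ac is 1 byte ≤ B = 3; zero-pad to 3 bytes: K' = ac 00 00.
XOR each byte with 0x36: ac⊕36=9a, 00⊕36=36, 00⊕36=36.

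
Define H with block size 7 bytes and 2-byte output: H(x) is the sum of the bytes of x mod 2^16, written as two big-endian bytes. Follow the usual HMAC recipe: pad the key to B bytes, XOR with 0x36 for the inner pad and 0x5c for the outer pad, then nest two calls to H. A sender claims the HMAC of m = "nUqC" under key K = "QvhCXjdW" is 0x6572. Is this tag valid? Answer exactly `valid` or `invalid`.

Key "QvhCXjdW" = 51 76 68 43 58 6a 64 57 is 8 bytes > B = 7, so hash it first: H(key) = 02 ef, then zero-pad to 7 bytes: K' = 02 ef 00 00 00 00 00.
K' ⊕ ipad = 34 d9 36 36 36 36 36; K' ⊕ opad = 5e b3 5c 5c 5c 5c 5c.
Inner hash: sum = 52+217+54+54+54+54+54+110+85+113+67 = 914 → 03 92.
Outer hash (recomputed tag): sum = 94+179+92+92+92+92+92+3+146 = 882 → 03 72.
Recomputed tag = 0372; claimed = 6572 → mismatch.

invalid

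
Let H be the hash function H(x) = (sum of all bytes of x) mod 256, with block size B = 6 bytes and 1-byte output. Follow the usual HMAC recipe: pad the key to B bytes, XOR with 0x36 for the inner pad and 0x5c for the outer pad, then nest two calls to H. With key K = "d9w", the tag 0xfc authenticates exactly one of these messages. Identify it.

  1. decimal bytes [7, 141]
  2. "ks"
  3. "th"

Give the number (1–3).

3

Key "d9w" = 64 39 77 is 3 bytes ≤ B = 6; zero-pad to 6 bytes: K' = 64 39 77 00 00 00.
K' ⊕ ipad = 52 0f 41 36 36 36; K' ⊕ opad = 38 65 2b 5c 5c 5c.
m1: inner = H(52 0f 41 36 36 36 07 8d) = d8; tag = H(38 65 2b 5c 5c 5c d8) = b4
m2: inner = H(52 0f 41 36 36 36 6b 73) = 22; tag = H(38 65 2b 5c 5c 5c 22) = fe
m3: inner = H(52 0f 41 36 36 36 74 68) = 20; tag = H(38 65 2b 5c 5c 5c 20) = fc ← matches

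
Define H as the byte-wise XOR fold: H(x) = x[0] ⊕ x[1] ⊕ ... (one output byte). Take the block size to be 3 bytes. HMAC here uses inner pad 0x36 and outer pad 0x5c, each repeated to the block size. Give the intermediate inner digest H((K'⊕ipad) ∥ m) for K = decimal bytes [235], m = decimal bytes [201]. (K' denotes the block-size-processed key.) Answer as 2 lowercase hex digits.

Key decimal bytes [235] = eb is 1 byte ≤ B = 3; zero-pad to 3 bytes: K' = eb 00 00.
K' ⊕ ipad = dd 36 36.
Inner input = dd 36 36 ∥ c9.
Inner hash: XOR dd⊕36⊕36⊕c9 = 14.

14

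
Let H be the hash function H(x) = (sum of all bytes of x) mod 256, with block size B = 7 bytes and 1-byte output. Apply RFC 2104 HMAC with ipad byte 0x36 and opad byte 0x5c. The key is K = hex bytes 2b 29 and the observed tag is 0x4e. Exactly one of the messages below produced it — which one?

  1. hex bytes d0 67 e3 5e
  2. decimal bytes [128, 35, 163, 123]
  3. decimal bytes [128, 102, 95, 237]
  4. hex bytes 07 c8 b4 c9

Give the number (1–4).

4

Key hex bytes 2b 29 is 2 bytes ≤ B = 7; zero-pad to 7 bytes: K' = 2b 29 00 00 00 00 00.
K' ⊕ ipad = 1d 1f 36 36 36 36 36; K' ⊕ opad = 77 75 5c 5c 5c 5c 5c.
m1: inner = H(1d 1f 36 36 36 36 36 d0 67 e3 5e) = c2; tag = H(77 75 5c 5c 5c 5c 5c c2) = 7a
m2: inner = H(1d 1f 36 36 36 36 36 80 23 a3 7b) = 0b; tag = H(77 75 5c 5c 5c 5c 5c 0b) = c3
m3: inner = H(1d 1f 36 36 36 36 36 80 66 5f ed) = 7c; tag = H(77 75 5c 5c 5c 5c 5c 7c) = 34
m4: inner = H(1d 1f 36 36 36 36 36 07 c8 b4 c9) = 96; tag = H(77 75 5c 5c 5c 5c 5c 96) = 4e ← matches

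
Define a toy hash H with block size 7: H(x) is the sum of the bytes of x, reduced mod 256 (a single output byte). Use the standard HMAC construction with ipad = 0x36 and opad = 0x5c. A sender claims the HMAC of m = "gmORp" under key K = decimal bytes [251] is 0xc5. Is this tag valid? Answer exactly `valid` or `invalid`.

Key decimal bytes [251] = fb is 1 byte ≤ B = 7; zero-pad to 7 bytes: K' = fb 00 00 00 00 00 00.
K' ⊕ ipad = cd 36 36 36 36 36 36; K' ⊕ opad = a7 5c 5c 5c 5c 5c 5c.
Inner hash: sum = 205+54+54+54+54+54+54+103+109+79+82+112 = 1014; mod 256 = 246 → f6.
Outer hash (recomputed tag): sum = 167+92+92+92+92+92+92+246 = 965; mod 256 = 197 → c5.
Recomputed tag = c5; claimed = c5 → match.

valid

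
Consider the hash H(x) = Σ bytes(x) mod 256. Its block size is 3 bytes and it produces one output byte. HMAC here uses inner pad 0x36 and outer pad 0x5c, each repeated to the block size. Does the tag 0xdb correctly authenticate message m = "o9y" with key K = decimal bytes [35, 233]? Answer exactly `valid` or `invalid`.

valid

Key decimal bytes [35, 233] = 23 e9 is 2 bytes ≤ B = 3; zero-pad to 3 bytes: K' = 23 e9 00.
K' ⊕ ipad = 15 df 36; K' ⊕ opad = 7f b5 5c.
Inner hash: sum = 21+223+54+111+57+121 = 587; mod 256 = 75 → 4b.
Outer hash (recomputed tag): sum = 127+181+92+75 = 475; mod 256 = 219 → db.
Recomputed tag = db; claimed = db → match.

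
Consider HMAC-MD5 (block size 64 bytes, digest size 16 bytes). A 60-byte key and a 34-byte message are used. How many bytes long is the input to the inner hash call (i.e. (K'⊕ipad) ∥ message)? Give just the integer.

98

Key is 60 ≤ 64 bytes, zero-padded: |K'| = 64.
Inner input = (K'⊕ipad) ∥ m → 64 + 34 = 98 bytes.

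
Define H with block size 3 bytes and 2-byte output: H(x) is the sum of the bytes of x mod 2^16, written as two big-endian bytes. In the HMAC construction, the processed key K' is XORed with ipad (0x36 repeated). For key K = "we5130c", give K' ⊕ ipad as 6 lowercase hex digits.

343e36

Key "we5130c" = 77 65 35 31 33 30 63 is 7 bytes > B = 3, so hash it first: H(key) = 02 08, then zero-pad to 3 bytes: K' = 02 08 00.
XOR each byte with 0x36: 02⊕36=34, 08⊕36=3e, 00⊕36=36.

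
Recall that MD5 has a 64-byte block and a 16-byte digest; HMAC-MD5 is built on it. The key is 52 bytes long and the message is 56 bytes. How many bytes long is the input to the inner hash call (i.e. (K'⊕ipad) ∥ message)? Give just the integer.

120

Key is 52 ≤ 64 bytes, zero-padded: |K'| = 64.
Inner input = (K'⊕ipad) ∥ m → 64 + 56 = 120 bytes.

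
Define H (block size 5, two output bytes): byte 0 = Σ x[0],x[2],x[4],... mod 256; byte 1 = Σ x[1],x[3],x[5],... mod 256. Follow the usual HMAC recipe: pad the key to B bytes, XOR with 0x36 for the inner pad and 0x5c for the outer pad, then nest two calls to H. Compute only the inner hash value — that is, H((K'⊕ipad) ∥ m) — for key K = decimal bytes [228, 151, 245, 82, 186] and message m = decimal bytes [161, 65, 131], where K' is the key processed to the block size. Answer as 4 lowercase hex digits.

6229

Key decimal bytes [228, 151, 245, 82, 186] = e4 97 f5 52 ba is exactly B = 5 bytes: K' = e4 97 f5 52 ba.
K' ⊕ ipad = d2 a1 c3 64 8c.
Inner input = d2 a1 c3 64 8c ∥ a1 41 83.
Inner hash: even-index sum = 610 mod 256 = 98; odd-index sum = 553 mod 256 = 41 → 62 29.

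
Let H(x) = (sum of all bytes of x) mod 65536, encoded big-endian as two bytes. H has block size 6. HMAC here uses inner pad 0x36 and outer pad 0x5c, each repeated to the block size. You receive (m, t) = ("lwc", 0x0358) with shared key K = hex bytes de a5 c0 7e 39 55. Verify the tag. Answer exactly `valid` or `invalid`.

invalid

Key hex bytes de a5 c0 7e 39 55 is exactly B = 6 bytes: K' = de a5 c0 7e 39 55.
K' ⊕ ipad = e8 93 f6 48 0f 63; K' ⊕ opad = 82 f9 9c 22 65 09.
Inner hash: sum = 232+147+246+72+15+99+108+119+99 = 1137 → 04 71.
Outer hash (recomputed tag): sum = 130+249+156+34+101+9+4+113 = 796 → 03 1c.
Recomputed tag = 031c; claimed = 0358 → mismatch.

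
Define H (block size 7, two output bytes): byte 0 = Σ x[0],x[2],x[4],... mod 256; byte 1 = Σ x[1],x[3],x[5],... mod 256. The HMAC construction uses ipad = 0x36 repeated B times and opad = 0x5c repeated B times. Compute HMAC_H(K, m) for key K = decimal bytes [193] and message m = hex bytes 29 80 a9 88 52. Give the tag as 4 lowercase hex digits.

Key decimal bytes [193] = c1 is 1 byte ≤ B = 7; zero-pad to 7 bytes: K' = c1 00 00 00 00 00 00.
K' ⊕ ipad = f7 36 36 36 36 36 36.  K' ⊕ opad = 9d 5c 5c 5c 5c 5c 5c.
Inner input = (K'⊕ipad) ∥ m = f7 36 36 36 36 36 36 ∥ 29 80 a9 88 52.
Inner hash: even-index sum = 673 mod 256 = 161; odd-index sum = 454 mod 256 = 198 → a1 c6.
Outer input = (K'⊕opad) ∥ inner = 9d 5c 5c 5c 5c 5c 5c ∥ a1 c6.
Outer hash (tag): even-index sum = 631 mod 256 = 119; odd-index sum = 437 mod 256 = 181 → 77 b5.

77b5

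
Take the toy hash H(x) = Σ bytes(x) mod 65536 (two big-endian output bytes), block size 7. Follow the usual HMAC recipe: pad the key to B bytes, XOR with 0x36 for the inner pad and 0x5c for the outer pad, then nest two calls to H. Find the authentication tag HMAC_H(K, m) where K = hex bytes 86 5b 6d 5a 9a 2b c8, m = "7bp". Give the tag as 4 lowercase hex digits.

03a1

Key hex bytes 86 5b 6d 5a 9a 2b c8 is exactly B = 7 bytes: K' = 86 5b 6d 5a 9a 2b c8.
K' ⊕ ipad = b0 6d 5b 6c ac 1d fe.  K' ⊕ opad = da 07 31 06 c6 77 94.
Inner input = (K'⊕ipad) ∥ m = b0 6d 5b 6c ac 1d fe ∥ 37 62 70.
Inner hash: sum = 176+109+91+108+172+29+254+55+98+112 = 1204 → 04 b4.
Outer input = (K'⊕opad) ∥ inner = da 07 31 06 c6 77 94 ∥ 04 b4.
Outer hash (tag): sum = 218+7+49+6+198+119+148+4+180 = 929 → 03 a1.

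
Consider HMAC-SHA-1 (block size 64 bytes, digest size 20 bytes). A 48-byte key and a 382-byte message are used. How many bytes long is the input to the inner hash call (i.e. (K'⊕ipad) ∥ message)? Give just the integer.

Key is 48 ≤ 64 bytes, zero-padded: |K'| = 64.
Inner input = (K'⊕ipad) ∥ m → 64 + 382 = 446 bytes.

446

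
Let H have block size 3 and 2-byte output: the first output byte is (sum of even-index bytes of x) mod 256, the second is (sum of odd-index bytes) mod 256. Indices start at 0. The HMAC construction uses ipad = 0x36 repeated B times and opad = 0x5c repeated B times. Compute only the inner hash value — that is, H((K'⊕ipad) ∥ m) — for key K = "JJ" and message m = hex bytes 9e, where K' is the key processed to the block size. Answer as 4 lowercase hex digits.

Key "JJ" = 4a 4a is 2 bytes ≤ B = 3; zero-pad to 3 bytes: K' = 4a 4a 00.
K' ⊕ ipad = 7c 7c 36.
Inner input = 7c 7c 36 ∥ 9e.
Inner hash: even-index sum = 178 mod 256 = 178; odd-index sum = 282 mod 256 = 26 → b2 1a.

b21a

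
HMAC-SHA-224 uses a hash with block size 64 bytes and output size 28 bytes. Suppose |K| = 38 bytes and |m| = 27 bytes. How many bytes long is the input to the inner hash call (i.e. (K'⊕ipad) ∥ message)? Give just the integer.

Key is 38 ≤ 64 bytes, zero-padded: |K'| = 64.
Inner input = (K'⊕ipad) ∥ m → 64 + 27 = 91 bytes.

91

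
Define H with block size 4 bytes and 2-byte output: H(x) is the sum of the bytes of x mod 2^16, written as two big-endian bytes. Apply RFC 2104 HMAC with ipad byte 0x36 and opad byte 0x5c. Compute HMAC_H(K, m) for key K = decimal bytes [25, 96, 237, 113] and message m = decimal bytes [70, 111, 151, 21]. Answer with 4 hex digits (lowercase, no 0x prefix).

Key decimal bytes [25, 96, 237, 113] = 19 60 ed 71 is exactly B = 4 bytes: K' = 19 60 ed 71.
K' ⊕ ipad = 2f 56 db 47.  K' ⊕ opad = 45 3c b1 2d.
Inner input = (K'⊕ipad) ∥ m = 2f 56 db 47 ∥ 46 6f 97 15.
Inner hash: sum = 47+86+219+71+70+111+151+21 = 776 → 03 08.
Outer input = (K'⊕opad) ∥ inner = 45 3c b1 2d ∥ 03 08.
Outer hash (tag): sum = 69+60+177+45+3+8 = 362 → 01 6a.

016a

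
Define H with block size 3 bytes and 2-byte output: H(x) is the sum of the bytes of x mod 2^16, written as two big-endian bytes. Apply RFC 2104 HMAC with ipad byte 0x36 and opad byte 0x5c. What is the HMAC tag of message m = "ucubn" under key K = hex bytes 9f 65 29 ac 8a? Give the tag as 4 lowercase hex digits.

01d7

Key hex bytes 9f 65 29 ac 8a is 5 bytes > B = 3, so hash it first: H(key) = 02 63, then zero-pad to 3 bytes: K' = 02 63 00.
K' ⊕ ipad = 34 55 36.  K' ⊕ opad = 5e 3f 5c.
Inner input = (K'⊕ipad) ∥ m = 34 55 36 ∥ 75 63 75 62 6e.
Inner hash: sum = 52+85+54+117+99+117+98+110 = 732 → 02 dc.
Outer input = (K'⊕opad) ∥ inner = 5e 3f 5c ∥ 02 dc.
Outer hash (tag): sum = 94+63+92+2+220 = 471 → 01 d7.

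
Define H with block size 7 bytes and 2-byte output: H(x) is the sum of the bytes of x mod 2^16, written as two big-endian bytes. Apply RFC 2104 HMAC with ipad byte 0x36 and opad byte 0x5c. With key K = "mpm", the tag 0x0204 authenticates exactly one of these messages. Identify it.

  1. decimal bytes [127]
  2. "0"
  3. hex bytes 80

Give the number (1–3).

Key "mpm" = 6d 70 6d is 3 bytes ≤ B = 7; zero-pad to 7 bytes: K' = 6d 70 6d 00 00 00 00.
K' ⊕ ipad = 5b 46 5b 36 36 36 36; K' ⊕ opad = 31 2c 31 5c 5c 5c 5c.
m1: inner = H(5b 46 5b 36 36 36 36 7f) = 02 53; tag = H(31 2c 31 5c 5c 5c 5c 02 53) = 0253
m2: inner = H(5b 46 5b 36 36 36 36 30) = 02 04; tag = H(31 2c 31 5c 5c 5c 5c 02 04) = 0204 ← matches
m3: inner = H(5b 46 5b 36 36 36 36 80) = 02 54; tag = H(31 2c 31 5c 5c 5c 5c 02 54) = 0254

2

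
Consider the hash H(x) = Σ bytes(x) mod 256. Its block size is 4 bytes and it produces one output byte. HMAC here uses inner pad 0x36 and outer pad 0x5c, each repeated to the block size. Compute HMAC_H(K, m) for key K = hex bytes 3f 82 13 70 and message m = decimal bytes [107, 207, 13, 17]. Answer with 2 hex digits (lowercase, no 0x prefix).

3c

Key hex bytes 3f 82 13 70 is exactly B = 4 bytes: K' = 3f 82 13 70.
K' ⊕ ipad = 09 b4 25 46.  K' ⊕ opad = 63 de 4f 2c.
Inner input = (K'⊕ipad) ∥ m = 09 b4 25 46 ∥ 6b cf 0d 11.
Inner hash: sum = 9+180+37+70+107+207+13+17 = 640; mod 256 = 128 → 80.
Outer input = (K'⊕opad) ∥ inner = 63 de 4f 2c ∥ 80.
Outer hash (tag): sum = 99+222+79+44+128 = 572; mod 256 = 60 → 3c.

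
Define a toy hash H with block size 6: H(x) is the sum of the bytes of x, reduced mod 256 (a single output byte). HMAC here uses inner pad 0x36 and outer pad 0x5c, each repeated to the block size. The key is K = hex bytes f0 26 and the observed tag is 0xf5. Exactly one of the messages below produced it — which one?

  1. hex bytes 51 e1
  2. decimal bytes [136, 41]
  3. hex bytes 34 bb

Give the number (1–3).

Key hex bytes f0 26 is 2 bytes ≤ B = 6; zero-pad to 6 bytes: K' = f0 26 00 00 00 00.
K' ⊕ ipad = c6 10 36 36 36 36; K' ⊕ opad = ac 7a 5c 5c 5c 5c.
m1: inner = H(c6 10 36 36 36 36 51 e1) = e0; tag = H(ac 7a 5c 5c 5c 5c e0) = 76
m2: inner = H(c6 10 36 36 36 36 88 29) = 5f; tag = H(ac 7a 5c 5c 5c 5c 5f) = f5 ← matches
m3: inner = H(c6 10 36 36 36 36 34 bb) = 9d; tag = H(ac 7a 5c 5c 5c 5c 9d) = 33

2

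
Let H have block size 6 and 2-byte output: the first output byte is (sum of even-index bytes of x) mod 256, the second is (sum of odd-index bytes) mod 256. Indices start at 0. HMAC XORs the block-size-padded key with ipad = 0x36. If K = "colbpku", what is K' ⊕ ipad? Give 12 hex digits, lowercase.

Key "colbpku" = 63 6f 6c 62 70 6b 75 is 7 bytes > B = 6, so hash it first: H(key) = b4 3c, then zero-pad to 6 bytes: K' = b4 3c 00 00 00 00.
XOR each byte with 0x36: b4⊕36=82, 3c⊕36=0a, 00⊕36=36, 00⊕36=36, 00⊕36=36, 00⊕36=36.

820a36363636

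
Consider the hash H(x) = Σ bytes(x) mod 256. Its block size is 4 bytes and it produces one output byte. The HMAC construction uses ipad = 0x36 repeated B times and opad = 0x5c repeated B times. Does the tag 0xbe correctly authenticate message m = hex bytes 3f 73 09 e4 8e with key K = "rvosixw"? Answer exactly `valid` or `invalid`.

Key "rvosixw" = 72 76 6f 73 69 78 77 is 7 bytes > B = 4, so hash it first: H(key) = 22, then zero-pad to 4 bytes: K' = 22 00 00 00.
K' ⊕ ipad = 14 36 36 36; K' ⊕ opad = 7e 5c 5c 5c.
Inner hash: sum = 20+54+54+54+63+115+9+228+142 = 739; mod 256 = 227 → e3.
Outer hash (recomputed tag): sum = 126+92+92+92+227 = 629; mod 256 = 117 → 75.
Recomputed tag = 75; claimed = be → mismatch.

invalid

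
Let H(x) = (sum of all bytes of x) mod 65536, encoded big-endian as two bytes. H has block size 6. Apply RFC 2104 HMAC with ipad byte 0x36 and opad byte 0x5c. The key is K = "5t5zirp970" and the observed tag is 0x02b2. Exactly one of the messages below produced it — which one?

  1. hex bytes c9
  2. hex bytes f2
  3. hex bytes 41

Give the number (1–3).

3

Key "5t5zirp970" = 35 74 35 7a 69 72 70 39 37 30 is 10 bytes > B = 6, so hash it first: H(key) = 03 43, then zero-pad to 6 bytes: K' = 03 43 00 00 00 00.
K' ⊕ ipad = 35 75 36 36 36 36; K' ⊕ opad = 5f 1f 5c 5c 5c 5c.
m1: inner = H(35 75 36 36 36 36 c9) = 02 4b; tag = H(5f 1f 5c 5c 5c 5c 02 4b) = 023b
m2: inner = H(35 75 36 36 36 36 f2) = 02 74; tag = H(5f 1f 5c 5c 5c 5c 02 74) = 0264
m3: inner = H(35 75 36 36 36 36 41) = 01 c3; tag = H(5f 1f 5c 5c 5c 5c 01 c3) = 02b2 ← matches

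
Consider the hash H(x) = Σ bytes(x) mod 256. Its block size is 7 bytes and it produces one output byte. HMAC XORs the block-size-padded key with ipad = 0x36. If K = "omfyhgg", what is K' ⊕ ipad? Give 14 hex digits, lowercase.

595b504f5e5151

Key "omfyhgg" = 6f 6d 66 79 68 67 67 is exactly B = 7 bytes: K' = 6f 6d 66 79 68 67 67.
XOR each byte with 0x36: 6f⊕36=59, 6d⊕36=5b, 66⊕36=50, 79⊕36=4f, 68⊕36=5e, 67⊕36=51, 67⊕36=51.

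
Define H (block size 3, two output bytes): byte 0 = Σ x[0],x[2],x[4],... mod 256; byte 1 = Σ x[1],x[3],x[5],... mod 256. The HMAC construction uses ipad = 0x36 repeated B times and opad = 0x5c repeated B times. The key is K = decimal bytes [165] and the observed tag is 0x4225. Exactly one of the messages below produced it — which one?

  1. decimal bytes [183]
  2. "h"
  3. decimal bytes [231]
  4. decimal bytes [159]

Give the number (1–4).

Key decimal bytes [165] = a5 is 1 byte ≤ B = 3; zero-pad to 3 bytes: K' = a5 00 00.
K' ⊕ ipad = 93 36 36; K' ⊕ opad = f9 5c 5c.
m1: inner = H(93 36 36 b7) = c9 ed; tag = H(f9 5c 5c c9 ed) = 4225 ← matches
m2: inner = H(93 36 36 68) = c9 9e; tag = H(f9 5c 5c c9 9e) = f325
m3: inner = H(93 36 36 e7) = c9 1d; tag = H(f9 5c 5c c9 1d) = 7225
m4: inner = H(93 36 36 9f) = c9 d5; tag = H(f9 5c 5c c9 d5) = 2a25

1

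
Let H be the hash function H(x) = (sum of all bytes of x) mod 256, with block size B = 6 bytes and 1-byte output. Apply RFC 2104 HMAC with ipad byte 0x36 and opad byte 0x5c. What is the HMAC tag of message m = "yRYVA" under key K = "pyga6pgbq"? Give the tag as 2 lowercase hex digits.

09

Key "pyga6pgbq" = 70 79 67 61 36 70 67 62 71 is 9 bytes > B = 6, so hash it first: H(key) = 91, then zero-pad to 6 bytes: K' = 91 00 00 00 00 00.
K' ⊕ ipad = a7 36 36 36 36 36.  K' ⊕ opad = cd 5c 5c 5c 5c 5c.
Inner input = (K'⊕ipad) ∥ m = a7 36 36 36 36 36 ∥ 79 52 59 56 41.
Inner hash: sum = 167+54+54+54+54+54+121+82+89+86+65 = 880; mod 256 = 112 → 70.
Outer input = (K'⊕opad) ∥ inner = cd 5c 5c 5c 5c 5c ∥ 70.
Outer hash (tag): sum = 205+92+92+92+92+92+112 = 777; mod 256 = 9 → 09.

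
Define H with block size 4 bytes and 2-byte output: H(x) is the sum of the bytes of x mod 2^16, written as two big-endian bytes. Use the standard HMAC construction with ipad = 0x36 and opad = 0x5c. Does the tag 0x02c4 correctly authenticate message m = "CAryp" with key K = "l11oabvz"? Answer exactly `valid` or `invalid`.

Key "l11oabvz" = 6c 31 31 6f 61 62 76 7a is 8 bytes > B = 4, so hash it first: H(key) = 02 f0, then zero-pad to 4 bytes: K' = 02 f0 00 00.
K' ⊕ ipad = 34 c6 36 36; K' ⊕ opad = 5e ac 5c 5c.
Inner hash: sum = 52+198+54+54+67+65+114+121+112 = 837 → 03 45.
Outer hash (recomputed tag): sum = 94+172+92+92+3+69 = 522 → 02 0a.
Recomputed tag = 020a; claimed = 02c4 → mismatch.

invalid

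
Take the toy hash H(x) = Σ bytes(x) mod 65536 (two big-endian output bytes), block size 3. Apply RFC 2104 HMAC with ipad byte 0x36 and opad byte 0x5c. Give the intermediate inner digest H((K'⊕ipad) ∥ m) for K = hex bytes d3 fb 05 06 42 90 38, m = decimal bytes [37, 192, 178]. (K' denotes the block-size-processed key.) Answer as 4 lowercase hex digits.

Key hex bytes d3 fb 05 06 42 90 38 is 7 bytes > B = 3, so hash it first: H(key) = 02 e3, then zero-pad to 3 bytes: K' = 02 e3 00.
K' ⊕ ipad = 34 d5 36.
Inner input = 34 d5 36 ∥ 25 c0 b2.
Inner hash: sum = 52+213+54+37+192+178 = 726 → 02 d6.

02d6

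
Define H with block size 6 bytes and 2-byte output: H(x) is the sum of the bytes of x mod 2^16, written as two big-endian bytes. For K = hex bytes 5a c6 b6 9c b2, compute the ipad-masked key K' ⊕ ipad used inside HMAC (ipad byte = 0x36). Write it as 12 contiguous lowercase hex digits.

Key hex bytes 5a c6 b6 9c b2 is 5 bytes ≤ B = 6; zero-pad to 6 bytes: K' = 5a c6 b6 9c b2 00.
XOR each byte with 0x36: 5a⊕36=6c, c6⊕36=f0, b6⊕36=80, 9c⊕36=aa, b2⊕36=84, 00⊕36=36.

6cf080aa8436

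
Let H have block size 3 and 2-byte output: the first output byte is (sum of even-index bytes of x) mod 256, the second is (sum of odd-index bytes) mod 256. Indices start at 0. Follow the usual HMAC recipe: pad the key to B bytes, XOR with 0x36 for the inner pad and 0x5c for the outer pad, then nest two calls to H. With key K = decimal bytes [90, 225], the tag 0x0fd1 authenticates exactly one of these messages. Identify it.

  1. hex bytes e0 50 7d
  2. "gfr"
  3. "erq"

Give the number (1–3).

Key decimal bytes [90, 225] = 5a e1 is 2 bytes ≤ B = 3; zero-pad to 3 bytes: K' = 5a e1 00.
K' ⊕ ipad = 6c d7 36; K' ⊕ opad = 06 bd 5c.
m1: inner = H(6c d7 36 e0 50 7d) = f2 34; tag = H(06 bd 5c f2 34) = 96af
m2: inner = H(6c d7 36 67 66 72) = 08 b0; tag = H(06 bd 5c 08 b0) = 12c5
m3: inner = H(6c d7 36 65 72 71) = 14 ad; tag = H(06 bd 5c 14 ad) = 0fd1 ← matches

3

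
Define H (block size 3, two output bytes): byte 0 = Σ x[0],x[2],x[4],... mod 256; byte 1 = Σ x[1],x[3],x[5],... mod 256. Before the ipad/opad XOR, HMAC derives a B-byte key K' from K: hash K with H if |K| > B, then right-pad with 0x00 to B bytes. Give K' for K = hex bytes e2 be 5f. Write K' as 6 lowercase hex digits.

Key hex bytes e2 be 5f is exactly B = 3 bytes: K' = e2 be 5f.

e2be5f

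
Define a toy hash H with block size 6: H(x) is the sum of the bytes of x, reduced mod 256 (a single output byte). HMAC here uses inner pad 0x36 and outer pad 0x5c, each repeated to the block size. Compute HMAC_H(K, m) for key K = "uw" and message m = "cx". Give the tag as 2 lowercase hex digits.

fb

Key "uw" = 75 77 is 2 bytes ≤ B = 6; zero-pad to 6 bytes: K' = 75 77 00 00 00 00.
K' ⊕ ipad = 43 41 36 36 36 36.  K' ⊕ opad = 29 2b 5c 5c 5c 5c.
Inner input = (K'⊕ipad) ∥ m = 43 41 36 36 36 36 ∥ 63 78.
Inner hash: sum = 67+65+54+54+54+54+99+120 = 567; mod 256 = 55 → 37.
Outer input = (K'⊕opad) ∥ inner = 29 2b 5c 5c 5c 5c ∥ 37.
Outer hash (tag): sum = 41+43+92+92+92+92+55 = 507; mod 256 = 251 → fb.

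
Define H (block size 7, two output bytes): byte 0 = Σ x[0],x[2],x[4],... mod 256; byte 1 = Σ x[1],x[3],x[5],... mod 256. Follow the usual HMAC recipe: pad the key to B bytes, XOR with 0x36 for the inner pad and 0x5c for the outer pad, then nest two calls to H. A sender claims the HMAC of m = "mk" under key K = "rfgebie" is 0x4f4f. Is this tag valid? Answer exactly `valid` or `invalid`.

Key "rfgebie" = 72 66 67 65 62 69 65 is exactly B = 7 bytes: K' = 72 66 67 65 62 69 65.
K' ⊕ ipad = 44 50 51 53 54 5f 53; K' ⊕ opad = 2e 3a 3b 39 3e 35 39.
Inner hash: even-index sum = 423 mod 256 = 167; odd-index sum = 367 mod 256 = 111 → a7 6f.
Outer hash (recomputed tag): even-index sum = 335 mod 256 = 79; odd-index sum = 335 mod 256 = 79 → 4f 4f.
Recomputed tag = 4f4f; claimed = 4f4f → match.

valid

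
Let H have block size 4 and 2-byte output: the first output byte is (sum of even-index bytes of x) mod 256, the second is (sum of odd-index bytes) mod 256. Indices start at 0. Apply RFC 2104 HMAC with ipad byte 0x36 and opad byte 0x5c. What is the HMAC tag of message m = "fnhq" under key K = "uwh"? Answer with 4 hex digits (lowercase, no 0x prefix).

Key "uwh" = 75 77 68 is 3 bytes ≤ B = 4; zero-pad to 4 bytes: K' = 75 77 68 00.
K' ⊕ ipad = 43 41 5e 36.  K' ⊕ opad = 29 2b 34 5c.
Inner input = (K'⊕ipad) ∥ m = 43 41 5e 36 ∥ 66 6e 68 71.
Inner hash: even-index sum = 367 mod 256 = 111; odd-index sum = 342 mod 256 = 86 → 6f 56.
Outer input = (K'⊕opad) ∥ inner = 29 2b 34 5c ∥ 6f 56.
Outer hash (tag): even-index sum = 204 mod 256 = 204; odd-index sum = 221 mod 256 = 221 → cc dd.

ccdd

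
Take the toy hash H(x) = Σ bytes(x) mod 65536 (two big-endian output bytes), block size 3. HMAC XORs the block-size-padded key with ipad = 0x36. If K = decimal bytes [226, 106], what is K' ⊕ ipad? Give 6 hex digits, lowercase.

Key decimal bytes [226, 106] = e2 6a is 2 bytes ≤ B = 3; zero-pad to 3 bytes: K' = e2 6a 00.
XOR each byte with 0x36: e2⊕36=d4, 6a⊕36=5c, 00⊕36=36.

d45c36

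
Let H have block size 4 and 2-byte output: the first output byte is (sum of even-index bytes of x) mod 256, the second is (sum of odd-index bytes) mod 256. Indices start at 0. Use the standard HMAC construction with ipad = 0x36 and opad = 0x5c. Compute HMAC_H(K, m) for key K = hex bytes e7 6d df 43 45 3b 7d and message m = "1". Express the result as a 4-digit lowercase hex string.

5526

Key hex bytes e7 6d df 43 45 3b 7d is 7 bytes > B = 4, so hash it first: H(key) = 88 eb, then zero-pad to 4 bytes: K' = 88 eb 00 00.
K' ⊕ ipad = be dd 36 36.  K' ⊕ opad = d4 b7 5c 5c.
Inner input = (K'⊕ipad) ∥ m = be dd 36 36 ∥ 31.
Inner hash: even-index sum = 293 mod 256 = 37; odd-index sum = 275 mod 256 = 19 → 25 13.
Outer input = (K'⊕opad) ∥ inner = d4 b7 5c 5c ∥ 25 13.
Outer hash (tag): even-index sum = 341 mod 256 = 85; odd-index sum = 294 mod 256 = 38 → 55 26.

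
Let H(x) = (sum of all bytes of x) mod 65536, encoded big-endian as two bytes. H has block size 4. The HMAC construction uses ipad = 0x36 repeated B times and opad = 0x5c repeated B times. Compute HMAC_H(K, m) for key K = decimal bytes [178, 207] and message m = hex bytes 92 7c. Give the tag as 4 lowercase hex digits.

0332

Key decimal bytes [178, 207] = b2 cf is 2 bytes ≤ B = 4; zero-pad to 4 bytes: K' = b2 cf 00 00.
K' ⊕ ipad = 84 f9 36 36.  K' ⊕ opad = ee 93 5c 5c.
Inner input = (K'⊕ipad) ∥ m = 84 f9 36 36 ∥ 92 7c.
Inner hash: sum = 132+249+54+54+146+124 = 759 → 02 f7.
Outer input = (K'⊕opad) ∥ inner = ee 93 5c 5c ∥ 02 f7.
Outer hash (tag): sum = 238+147+92+92+2+247 = 818 → 03 32.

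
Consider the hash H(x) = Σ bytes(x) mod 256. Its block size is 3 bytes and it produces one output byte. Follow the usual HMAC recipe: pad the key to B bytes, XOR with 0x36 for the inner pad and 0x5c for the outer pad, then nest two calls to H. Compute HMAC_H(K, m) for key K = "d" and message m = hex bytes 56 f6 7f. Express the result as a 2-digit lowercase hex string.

79

Key "d" = 64 is 1 byte ≤ B = 3; zero-pad to 3 bytes: K' = 64 00 00.
K' ⊕ ipad = 52 36 36.  K' ⊕ opad = 38 5c 5c.
Inner input = (K'⊕ipad) ∥ m = 52 36 36 ∥ 56 f6 7f.
Inner hash: sum = 82+54+54+86+246+127 = 649; mod 256 = 137 → 89.
Outer input = (K'⊕opad) ∥ inner = 38 5c 5c ∥ 89.
Outer hash (tag): sum = 56+92+92+137 = 377; mod 256 = 121 → 79.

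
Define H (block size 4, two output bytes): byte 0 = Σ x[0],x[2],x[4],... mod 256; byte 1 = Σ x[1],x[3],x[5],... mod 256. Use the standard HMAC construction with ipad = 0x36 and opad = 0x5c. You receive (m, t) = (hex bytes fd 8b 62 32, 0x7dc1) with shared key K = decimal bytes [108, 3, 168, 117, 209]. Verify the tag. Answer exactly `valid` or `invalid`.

valid

Key decimal bytes [108, 3, 168, 117, 209] = 6c 03 a8 75 d1 is 5 bytes > B = 4, so hash it first: H(key) = e5 78, then zero-pad to 4 bytes: K' = e5 78 00 00.
K' ⊕ ipad = d3 4e 36 36; K' ⊕ opad = b9 24 5c 5c.
Inner hash: even-index sum = 616 mod 256 = 104; odd-index sum = 321 mod 256 = 65 → 68 41.
Outer hash (recomputed tag): even-index sum = 381 mod 256 = 125; odd-index sum = 193 mod 256 = 193 → 7d c1.
Recomputed tag = 7dc1; claimed = 7dc1 → match.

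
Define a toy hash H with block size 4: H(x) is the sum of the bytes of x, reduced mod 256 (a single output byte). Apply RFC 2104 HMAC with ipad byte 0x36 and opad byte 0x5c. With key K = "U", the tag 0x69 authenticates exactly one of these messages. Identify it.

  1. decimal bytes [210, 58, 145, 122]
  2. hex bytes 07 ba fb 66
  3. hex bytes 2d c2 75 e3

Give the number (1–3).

Key "U" = 55 is 1 byte ≤ B = 4; zero-pad to 4 bytes: K' = 55 00 00 00.
K' ⊕ ipad = 63 36 36 36; K' ⊕ opad = 09 5c 5c 5c.
m1: inner = H(63 36 36 36 d2 3a 91 7a) = 1c; tag = H(09 5c 5c 5c 1c) = 39
m2: inner = H(63 36 36 36 07 ba fb 66) = 27; tag = H(09 5c 5c 5c 27) = 44
m3: inner = H(63 36 36 36 2d c2 75 e3) = 4c; tag = H(09 5c 5c 5c 4c) = 69 ← matches

3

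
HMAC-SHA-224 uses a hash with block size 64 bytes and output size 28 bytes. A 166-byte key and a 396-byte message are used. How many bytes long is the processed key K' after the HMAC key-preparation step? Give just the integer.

64

Key is 166 > 64 bytes, so it is hashed to 28 bytes then zero-padded to 64: |K'| = 64.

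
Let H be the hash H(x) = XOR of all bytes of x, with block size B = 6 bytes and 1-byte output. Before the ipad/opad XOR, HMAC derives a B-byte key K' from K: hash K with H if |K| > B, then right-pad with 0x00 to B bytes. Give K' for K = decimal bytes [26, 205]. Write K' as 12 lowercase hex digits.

1acd00000000

Key decimal bytes [26, 205] = 1a cd is 2 bytes ≤ B = 6; zero-pad to 6 bytes: K' = 1a cd 00 00 00 00.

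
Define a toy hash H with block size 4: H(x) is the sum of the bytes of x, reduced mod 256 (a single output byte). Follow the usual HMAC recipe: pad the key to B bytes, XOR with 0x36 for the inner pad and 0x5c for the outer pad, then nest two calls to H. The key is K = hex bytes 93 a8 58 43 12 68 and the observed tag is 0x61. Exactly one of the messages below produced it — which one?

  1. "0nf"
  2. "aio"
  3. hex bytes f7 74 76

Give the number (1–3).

Key hex bytes 93 a8 58 43 12 68 is 6 bytes > B = 4, so hash it first: H(key) = 50, then zero-pad to 4 bytes: K' = 50 00 00 00.
K' ⊕ ipad = 66 36 36 36; K' ⊕ opad = 0c 5c 5c 5c.
m1: inner = H(66 36 36 36 30 6e 66) = 0c; tag = H(0c 5c 5c 5c 0c) = 2c
m2: inner = H(66 36 36 36 61 69 6f) = 41; tag = H(0c 5c 5c 5c 41) = 61 ← matches
m3: inner = H(66 36 36 36 f7 74 76) = e9; tag = H(0c 5c 5c 5c e9) = 09

2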